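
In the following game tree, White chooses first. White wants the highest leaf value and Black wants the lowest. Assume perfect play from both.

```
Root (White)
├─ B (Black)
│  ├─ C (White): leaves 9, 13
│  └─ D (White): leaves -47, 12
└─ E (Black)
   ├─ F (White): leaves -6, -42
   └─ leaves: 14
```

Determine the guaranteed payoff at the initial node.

12

C (White): max(9, 13) = 13
D (White): max(-47, 12) = 12
B (Black): min(13, 12) = 12
F (White): max(-6, -42) = -6
E (Black): min(-6, 14) = -6
Root (White): max(12, -6) = 12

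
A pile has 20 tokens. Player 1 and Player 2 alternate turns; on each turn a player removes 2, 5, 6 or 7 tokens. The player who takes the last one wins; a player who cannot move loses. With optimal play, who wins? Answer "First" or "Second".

First

W/L table (W = player to move can force a win):
i:   0  1  2  3  4  5  6  7  8  9 10 11 12 13 14 15 16 17 18 19 20
     L  L  W  W  L  W  W  W  W  W  W  W  L  L  W  W  L  W  W  W  W
Position 20 is W, so the first player wins.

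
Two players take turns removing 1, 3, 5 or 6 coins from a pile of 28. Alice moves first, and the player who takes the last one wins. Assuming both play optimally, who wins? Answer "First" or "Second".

i:   0  1  2  3  4  5  6  7  8  9 10 11 12 13 14 15 16 17 18 19 20 21 22 23 24 25 26 27 28
     L  W  L  W  L  W  W  W  W  W  W  L  W  L  W  L  W  W  W  W  W  W  L  W  L  W  L  W  W
Position 28 is W, so the first player wins.

First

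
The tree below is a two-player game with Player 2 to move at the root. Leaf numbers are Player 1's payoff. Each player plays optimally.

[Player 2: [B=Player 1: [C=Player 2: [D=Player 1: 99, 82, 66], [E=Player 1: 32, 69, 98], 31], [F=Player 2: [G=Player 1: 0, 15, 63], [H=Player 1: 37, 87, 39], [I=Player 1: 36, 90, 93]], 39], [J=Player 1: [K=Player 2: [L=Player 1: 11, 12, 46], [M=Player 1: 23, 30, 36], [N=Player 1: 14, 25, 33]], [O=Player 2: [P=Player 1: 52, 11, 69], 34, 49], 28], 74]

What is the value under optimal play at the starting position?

D (Player 1): max(99, 82, 66) = 99
E (Player 1): max(32, 69, 98) = 98
C (Player 2): min(99, 98, 31) = 31
G (Player 1): max(0, 15, 63) = 63
H (Player 1): max(37, 87, 39) = 87
I (Player 1): max(36, 90, 93) = 93
F (Player 2): min(63, 87, 93) = 63
B (Player 1): max(31, 63, 39) = 63
L (Player 1): max(11, 12, 46) = 46
M (Player 1): max(23, 30, 36) = 36
N (Player 1): max(14, 25, 33) = 33
K (Player 2): min(46, 36, 33) = 33
P (Player 1): max(52, 11, 69) = 69
O (Player 2): min(69, 34, 49) = 34
J (Player 1): max(33, 34, 28) = 34
Root (Player 2): min(63, 34, 74) = 34

34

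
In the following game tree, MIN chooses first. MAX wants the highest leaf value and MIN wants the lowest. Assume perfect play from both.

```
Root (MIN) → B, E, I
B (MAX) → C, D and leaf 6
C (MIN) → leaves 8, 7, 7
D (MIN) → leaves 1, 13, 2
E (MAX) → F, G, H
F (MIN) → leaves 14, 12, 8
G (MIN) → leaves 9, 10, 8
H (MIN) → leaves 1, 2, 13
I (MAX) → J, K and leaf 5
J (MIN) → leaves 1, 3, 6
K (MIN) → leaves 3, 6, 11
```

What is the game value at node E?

8

F: min(14, 12, 8) = 8
G: min(9, 10, 8) = 8
H: min(1, 2, 13) = 1
E: max(8, 8, 1) = 8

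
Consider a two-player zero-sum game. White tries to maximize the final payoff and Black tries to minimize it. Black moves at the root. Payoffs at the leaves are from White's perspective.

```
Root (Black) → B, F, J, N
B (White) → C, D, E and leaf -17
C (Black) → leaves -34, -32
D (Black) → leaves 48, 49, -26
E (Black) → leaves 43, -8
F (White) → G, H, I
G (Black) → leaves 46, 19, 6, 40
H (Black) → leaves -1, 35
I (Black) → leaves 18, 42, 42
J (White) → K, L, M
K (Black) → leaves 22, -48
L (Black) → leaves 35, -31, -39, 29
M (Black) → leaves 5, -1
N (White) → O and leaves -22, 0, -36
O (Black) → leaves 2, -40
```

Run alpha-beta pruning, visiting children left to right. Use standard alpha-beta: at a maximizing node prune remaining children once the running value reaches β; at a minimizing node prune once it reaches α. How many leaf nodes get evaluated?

C [α=-∞,β=+∞]: v=-34
D [α=-34,β=+∞]: v=-26
E [α=-26,β=+∞]: v=-8
B [α=-∞,β=+∞]: v=-8
G [α=-∞,β=-8]: v=6
F [α=-∞,β=-8]: v=6 after child 1 ≥ β → β-cutoff, skip 2
K [α=-∞,β=-8]: v=-48
L [α=-48,β=-8]: v=-39
M [α=-39,β=-8]: v=-1
J [α=-∞,β=-8]: v=-1
O [α=-∞,β=-8]: v=-40
N [α=-∞,β=-8]: v=0 after child 3 ≥ β → β-cutoff, skip 1
Root [α=-∞,β=+∞]: v=-8
Leaves evaluated: 24 of 30.

24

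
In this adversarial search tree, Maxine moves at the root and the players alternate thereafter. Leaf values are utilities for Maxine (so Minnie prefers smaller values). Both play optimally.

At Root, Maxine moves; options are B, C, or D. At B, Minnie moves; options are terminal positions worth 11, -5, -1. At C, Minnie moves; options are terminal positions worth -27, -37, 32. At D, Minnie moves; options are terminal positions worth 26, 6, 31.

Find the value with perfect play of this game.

B (Minnie): min(11, -5, -1) = -5
C (Minnie): min(-27, -37, 32) = -37
D (Minnie): min(26, 6, 31) = 6
Root (Maxine): max(-5, -37, 6) = 6

6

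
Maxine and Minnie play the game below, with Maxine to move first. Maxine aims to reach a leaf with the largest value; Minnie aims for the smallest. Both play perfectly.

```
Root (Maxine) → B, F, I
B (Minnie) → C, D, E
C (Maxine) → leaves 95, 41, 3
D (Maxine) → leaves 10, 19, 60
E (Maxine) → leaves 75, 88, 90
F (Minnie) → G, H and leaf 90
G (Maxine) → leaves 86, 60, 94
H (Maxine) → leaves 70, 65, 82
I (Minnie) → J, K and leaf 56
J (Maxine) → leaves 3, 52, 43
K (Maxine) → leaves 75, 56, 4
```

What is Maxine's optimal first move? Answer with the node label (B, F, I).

F

C (Maxine): max(95, 41, 3) = 95
D (Maxine): max(10, 19, 60) = 60
E (Maxine): max(75, 88, 90) = 90
B (Minnie): min(95, 60, 90) = 60
G (Maxine): max(86, 60, 94) = 94
H (Maxine): max(70, 65, 82) = 82
F (Minnie): min(94, 82, 90) = 82
J (Maxine): max(3, 52, 43) = 52
K (Maxine): max(75, 56, 4) = 75
I (Minnie): min(52, 75, 56) = 52
Root (Maxine): max(60, 82, 52) = 82
Maxine picks the child with the highest value: F (value 82).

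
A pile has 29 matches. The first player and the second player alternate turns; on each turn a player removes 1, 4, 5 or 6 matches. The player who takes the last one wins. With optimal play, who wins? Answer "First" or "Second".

Positions where the player to move wins (W) vs loses (L):
i:   0  1  2  3  4  5  6  7  8  9 10 11 12 13 14 15 16 17 18 19 20 21 22 23 24 25 26 27 28 29
     L  W  L  W  W  W  W  W  W  L  W  L  W  W  W  W  W  W  L  W  L  W  W  W  W  W  W  L  W  L
Position 29 is L, so the second player wins.

Second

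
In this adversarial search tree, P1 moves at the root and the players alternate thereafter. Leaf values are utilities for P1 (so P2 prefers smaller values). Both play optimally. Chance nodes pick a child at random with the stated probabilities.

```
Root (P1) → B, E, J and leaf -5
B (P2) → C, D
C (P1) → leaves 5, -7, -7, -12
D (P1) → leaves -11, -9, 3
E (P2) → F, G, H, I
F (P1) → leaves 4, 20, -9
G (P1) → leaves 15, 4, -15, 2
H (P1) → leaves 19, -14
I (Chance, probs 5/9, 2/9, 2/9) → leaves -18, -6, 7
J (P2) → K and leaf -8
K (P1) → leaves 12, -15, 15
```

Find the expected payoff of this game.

3

C (P1): max(5, -7, -7, -12) = 5
D (P1): max(-11, -9, 3) = 3
B (P2): min(5, 3) = 3
F (P1): max(4, 20, -9) = 20
G (P1): max(15, 4, -15, 2) = 15
H (P1): max(19, -14) = 19
I (Chance): 5/9·-18 + 2/9·-6 + 2/9·7 = -9.78
E (P2): min(20, 15, 19, -9.78) = -9.78
K (P1): max(12, -15, 15) = 15
J (P2): min(15, -8) = -8
Root (P1): max(3, -9.78, -8, -5) = 3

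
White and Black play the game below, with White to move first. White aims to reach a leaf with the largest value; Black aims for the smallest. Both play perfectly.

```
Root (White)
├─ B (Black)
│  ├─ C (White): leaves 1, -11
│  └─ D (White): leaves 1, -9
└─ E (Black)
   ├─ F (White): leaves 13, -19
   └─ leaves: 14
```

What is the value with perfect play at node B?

1

C: max(1, -11) = 1
D: max(1, -9) = 1
B: min(1, 1) = 1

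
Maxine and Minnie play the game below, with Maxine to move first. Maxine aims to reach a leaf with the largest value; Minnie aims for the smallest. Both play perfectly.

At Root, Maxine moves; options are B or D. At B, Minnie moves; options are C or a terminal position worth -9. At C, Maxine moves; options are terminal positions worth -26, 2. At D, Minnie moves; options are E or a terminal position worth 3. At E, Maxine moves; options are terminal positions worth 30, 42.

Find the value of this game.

3

C (Maxine): max(-26, 2) = 2
B (Minnie): min(2, -9) = -9
E (Maxine): max(30, 42) = 42
D (Minnie): min(42, 3) = 3
Root (Maxine): max(-9, 3) = 3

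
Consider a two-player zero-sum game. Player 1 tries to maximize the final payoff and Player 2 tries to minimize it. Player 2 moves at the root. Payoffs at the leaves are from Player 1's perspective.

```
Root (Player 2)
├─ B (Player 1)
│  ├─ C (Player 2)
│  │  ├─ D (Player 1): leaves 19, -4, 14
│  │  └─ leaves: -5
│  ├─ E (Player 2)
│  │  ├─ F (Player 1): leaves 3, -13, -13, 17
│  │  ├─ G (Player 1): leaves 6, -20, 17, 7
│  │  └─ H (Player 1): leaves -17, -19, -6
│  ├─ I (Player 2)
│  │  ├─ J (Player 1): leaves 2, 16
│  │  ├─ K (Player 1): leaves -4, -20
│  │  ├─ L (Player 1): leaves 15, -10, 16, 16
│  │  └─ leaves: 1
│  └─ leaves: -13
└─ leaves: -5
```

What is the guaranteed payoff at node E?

F: max(3, -13, -13, 17) = 17
G: max(6, -20, 17, 7) = 17
H: max(-17, -19, -6) = -6
E: min(17, 17, -6) = -6

-6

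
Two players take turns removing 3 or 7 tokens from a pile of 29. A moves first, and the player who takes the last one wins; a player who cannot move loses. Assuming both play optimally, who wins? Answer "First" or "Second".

W/L table (W = player to move can force a win):
i:   0  1  2  3  4  5  6  7  8  9 10 11 12 13 14 15 16 17 18 19 20 21 22 23 24 25 26 27 28 29
     L  L  L  W  W  W  L  W  W  W  L  L  L  W  W  W  L  W  W  W  L  L  L  W  W  W  L  W  W  W
Position 29 is W, so the first player wins.

First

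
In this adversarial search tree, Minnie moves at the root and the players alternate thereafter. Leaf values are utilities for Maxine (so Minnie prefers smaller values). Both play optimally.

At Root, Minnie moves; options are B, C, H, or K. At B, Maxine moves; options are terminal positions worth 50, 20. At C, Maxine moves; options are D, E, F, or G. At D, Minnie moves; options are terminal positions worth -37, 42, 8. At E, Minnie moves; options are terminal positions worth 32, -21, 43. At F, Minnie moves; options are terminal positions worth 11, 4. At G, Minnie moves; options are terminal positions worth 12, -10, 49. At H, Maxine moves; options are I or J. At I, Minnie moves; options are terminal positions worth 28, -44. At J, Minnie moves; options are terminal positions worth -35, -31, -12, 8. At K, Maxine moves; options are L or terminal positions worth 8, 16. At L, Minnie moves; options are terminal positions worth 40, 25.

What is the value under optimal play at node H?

-35

I: min(28, -44) = -44
J: min(-35, -31, -12, 8) = -35
H: max(-44, -35) = -35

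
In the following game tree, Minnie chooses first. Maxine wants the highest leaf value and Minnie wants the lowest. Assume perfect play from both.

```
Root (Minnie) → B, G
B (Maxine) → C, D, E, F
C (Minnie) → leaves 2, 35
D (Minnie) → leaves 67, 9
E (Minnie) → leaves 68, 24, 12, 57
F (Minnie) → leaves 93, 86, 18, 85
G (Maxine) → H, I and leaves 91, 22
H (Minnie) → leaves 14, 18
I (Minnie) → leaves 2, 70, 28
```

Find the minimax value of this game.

18

C (Minnie): min(2, 35) = 2
D (Minnie): min(67, 9) = 9
E (Minnie): min(68, 24, 12, 57) = 12
F (Minnie): min(93, 86, 18, 85) = 18
B (Maxine): max(2, 9, 12, 18) = 18
H (Minnie): min(14, 18) = 14
I (Minnie): min(2, 70, 28) = 2
G (Maxine): max(14, 2, 91, 22) = 91
Root (Minnie): min(18, 91) = 18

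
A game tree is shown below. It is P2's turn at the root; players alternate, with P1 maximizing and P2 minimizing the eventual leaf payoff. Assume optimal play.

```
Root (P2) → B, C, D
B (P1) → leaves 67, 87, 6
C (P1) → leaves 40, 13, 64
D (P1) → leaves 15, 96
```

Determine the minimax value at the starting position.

B (P1): max(67, 87, 6) = 87
C (P1): max(40, 13, 64) = 64
D (P1): max(15, 96) = 96
Root (P2): min(87, 64, 96) = 64

64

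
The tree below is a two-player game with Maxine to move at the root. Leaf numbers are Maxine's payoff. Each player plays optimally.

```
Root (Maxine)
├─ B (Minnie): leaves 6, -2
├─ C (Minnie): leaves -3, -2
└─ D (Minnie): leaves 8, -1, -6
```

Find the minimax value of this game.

-2

B (Minnie): min(6, -2) = -2
C (Minnie): min(-3, -2) = -3
D (Minnie): min(8, -1, -6) = -6
Root (Maxine): max(-2, -3, -6) = -2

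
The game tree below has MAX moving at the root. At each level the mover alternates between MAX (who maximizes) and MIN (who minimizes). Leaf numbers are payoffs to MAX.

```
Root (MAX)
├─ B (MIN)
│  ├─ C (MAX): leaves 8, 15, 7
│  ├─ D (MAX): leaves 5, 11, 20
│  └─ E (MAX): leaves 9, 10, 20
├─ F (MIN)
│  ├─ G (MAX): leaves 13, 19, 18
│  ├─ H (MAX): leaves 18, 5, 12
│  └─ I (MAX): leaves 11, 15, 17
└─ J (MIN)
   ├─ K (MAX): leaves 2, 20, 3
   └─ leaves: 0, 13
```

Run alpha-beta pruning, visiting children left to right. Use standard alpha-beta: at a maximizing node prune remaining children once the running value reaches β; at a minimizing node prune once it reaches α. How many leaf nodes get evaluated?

C [α=-∞,β=+∞]: v=15
D [α=-∞,β=15]: v=20
E [α=-∞,β=15]: v=20
B [α=-∞,β=+∞]: v=15
G [α=15,β=+∞]: v=19
H [α=15,β=19]: v=18
I [α=15,β=18]: v=17
F [α=15,β=+∞]: v=17
K [α=17,β=+∞]: v=20
J [α=17,β=+∞]: v=0 after child 2 ≤ α → α-cutoff, skip 1
Root [α=-∞,β=+∞]: v=17
Leaves evaluated: 22 of 23.

22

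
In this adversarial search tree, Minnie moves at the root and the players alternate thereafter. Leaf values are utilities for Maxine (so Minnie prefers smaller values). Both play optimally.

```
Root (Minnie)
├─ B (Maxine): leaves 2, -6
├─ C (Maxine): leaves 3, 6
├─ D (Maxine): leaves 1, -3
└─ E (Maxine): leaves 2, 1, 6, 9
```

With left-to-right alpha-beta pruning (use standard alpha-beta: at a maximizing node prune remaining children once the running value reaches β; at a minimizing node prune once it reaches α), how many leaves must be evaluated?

B [α=-∞,β=+∞]: v=2
C [α=-∞,β=2]: v=3 after child 1 ≥ β → β-cutoff, skip 1
D [α=-∞,β=2]: v=1
E [α=-∞,β=1]: v=2 after child 1 ≥ β → β-cutoff, skip 3
Root [α=-∞,β=+∞]: v=1
Leaves evaluated: 6 of 10.

6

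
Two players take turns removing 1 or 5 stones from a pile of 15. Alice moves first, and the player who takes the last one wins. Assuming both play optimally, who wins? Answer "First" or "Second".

First

Compute winning (W) and losing (L) positions by backward induction:
i:   0  1  2  3  4  5  6  7  8  9 10 11 12 13 14 15
     L  W  L  W  L  W  L  W  L  W  L  W  L  W  L  W
Position 15 is W, so the first player wins.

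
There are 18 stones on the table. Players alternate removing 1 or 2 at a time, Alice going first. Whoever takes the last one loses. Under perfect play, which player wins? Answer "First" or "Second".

Positions where the player to move wins (W) vs loses (L):
i:   0  1  2  3  4  5  6  7  8  9 10 11 12 13 14 15 16 17 18
     W  L  W  W  L  W  W  L  W  W  L  W  W  L  W  W  L  W  W
Position 18 is W, so the first player wins.

First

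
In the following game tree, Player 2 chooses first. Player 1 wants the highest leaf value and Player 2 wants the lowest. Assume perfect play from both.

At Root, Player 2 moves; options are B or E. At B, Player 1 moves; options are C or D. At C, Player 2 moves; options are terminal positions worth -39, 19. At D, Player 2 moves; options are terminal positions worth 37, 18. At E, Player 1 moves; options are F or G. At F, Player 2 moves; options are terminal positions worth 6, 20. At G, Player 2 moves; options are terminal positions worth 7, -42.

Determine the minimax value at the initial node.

6

C (Player 2): min(-39, 19) = -39
D (Player 2): min(37, 18) = 18
B (Player 1): max(-39, 18) = 18
F (Player 2): min(6, 20) = 6
G (Player 2): min(7, -42) = -42
E (Player 1): max(6, -42) = 6
Root (Player 2): min(18, 6) = 6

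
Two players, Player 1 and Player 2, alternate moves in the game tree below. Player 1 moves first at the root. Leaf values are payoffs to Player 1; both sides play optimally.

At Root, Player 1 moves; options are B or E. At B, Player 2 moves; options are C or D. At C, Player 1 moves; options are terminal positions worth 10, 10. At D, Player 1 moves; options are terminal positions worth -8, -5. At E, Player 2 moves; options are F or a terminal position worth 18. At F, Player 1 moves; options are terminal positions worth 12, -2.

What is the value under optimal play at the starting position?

12

C (Player 1): max(10, 10) = 10
D (Player 1): max(-8, -5) = -5
B (Player 2): min(10, -5) = -5
F (Player 1): max(12, -2) = 12
E (Player 2): min(12, 18) = 12
Root (Player 1): max(-5, 12) = 12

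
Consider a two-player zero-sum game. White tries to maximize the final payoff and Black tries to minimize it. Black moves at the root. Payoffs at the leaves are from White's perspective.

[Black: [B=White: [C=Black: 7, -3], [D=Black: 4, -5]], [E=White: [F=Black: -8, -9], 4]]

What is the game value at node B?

C: min(7, -3) = -3
D: min(4, -5) = -5
B: max(-3, -5) = -3

-3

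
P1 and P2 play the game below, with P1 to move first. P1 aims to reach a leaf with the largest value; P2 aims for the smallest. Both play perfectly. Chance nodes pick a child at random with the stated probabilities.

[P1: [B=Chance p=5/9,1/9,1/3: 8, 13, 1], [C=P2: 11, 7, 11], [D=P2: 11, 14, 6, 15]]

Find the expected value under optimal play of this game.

B (Chance): 5/9·8 + 1/9·13 + 1/3·1 = 6.22
C (P2): min(11, 7, 11) = 7
D (P2): min(11, 14, 6, 15) = 6
Root (P1): max(6.22, 7, 6) = 7

7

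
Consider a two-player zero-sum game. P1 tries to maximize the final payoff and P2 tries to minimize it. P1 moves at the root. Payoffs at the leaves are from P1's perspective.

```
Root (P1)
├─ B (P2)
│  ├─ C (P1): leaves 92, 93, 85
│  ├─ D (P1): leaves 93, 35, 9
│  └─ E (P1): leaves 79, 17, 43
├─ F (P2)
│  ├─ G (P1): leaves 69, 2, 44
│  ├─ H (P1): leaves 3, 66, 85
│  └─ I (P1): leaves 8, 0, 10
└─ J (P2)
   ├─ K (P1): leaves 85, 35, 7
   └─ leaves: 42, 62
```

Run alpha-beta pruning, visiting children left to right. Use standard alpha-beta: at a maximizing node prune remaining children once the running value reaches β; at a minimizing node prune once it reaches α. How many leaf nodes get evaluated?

14

C [α=-∞,β=+∞]: v=93
D [α=-∞,β=93]: v=93 after child 1 ≥ β → β-cutoff, skip 2
E [α=-∞,β=93]: v=79
B [α=-∞,β=+∞]: v=79
G [α=79,β=+∞]: v=69
F [α=79,β=+∞]: v=69 after child 1 ≤ α → α-cutoff, skip 2
K [α=79,β=+∞]: v=85
J [α=79,β=+∞]: v=42 after child 2 ≤ α → α-cutoff, skip 1
Root [α=-∞,β=+∞]: v=79
Leaves evaluated: 14 of 23.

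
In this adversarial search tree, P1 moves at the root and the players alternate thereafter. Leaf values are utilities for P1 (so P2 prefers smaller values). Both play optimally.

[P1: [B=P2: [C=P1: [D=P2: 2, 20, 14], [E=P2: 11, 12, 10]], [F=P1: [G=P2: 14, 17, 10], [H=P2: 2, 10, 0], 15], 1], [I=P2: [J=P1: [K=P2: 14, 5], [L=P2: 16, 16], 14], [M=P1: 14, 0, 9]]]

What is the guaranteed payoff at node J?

16

K: min(14, 5) = 5
L: min(16, 16) = 16
J: max(5, 16, 14) = 16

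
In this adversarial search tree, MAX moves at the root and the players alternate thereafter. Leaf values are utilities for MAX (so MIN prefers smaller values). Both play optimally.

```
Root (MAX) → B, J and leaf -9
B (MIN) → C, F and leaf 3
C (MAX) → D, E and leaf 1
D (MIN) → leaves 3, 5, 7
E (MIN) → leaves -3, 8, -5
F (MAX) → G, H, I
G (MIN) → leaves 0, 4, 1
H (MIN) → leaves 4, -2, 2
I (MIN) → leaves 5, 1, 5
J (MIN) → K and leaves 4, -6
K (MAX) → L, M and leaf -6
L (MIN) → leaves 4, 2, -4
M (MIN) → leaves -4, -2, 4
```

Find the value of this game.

1

D (MIN): min(3, 5, 7) = 3
E (MIN): min(-3, 8, -5) = -5
C (MAX): max(3, -5, 1) = 3
G (MIN): min(0, 4, 1) = 0
H (MIN): min(4, -2, 2) = -2
I (MIN): min(5, 1, 5) = 1
F (MAX): max(0, -2, 1) = 1
B (MIN): min(3, 1, 3) = 1
L (MIN): min(4, 2, -4) = -4
M (MIN): min(-4, -2, 4) = -4
K (MAX): max(-4, -4, -6) = -4
J (MIN): min(-4, 4, -6) = -6
Root (MAX): max(1, -6, -9) = 1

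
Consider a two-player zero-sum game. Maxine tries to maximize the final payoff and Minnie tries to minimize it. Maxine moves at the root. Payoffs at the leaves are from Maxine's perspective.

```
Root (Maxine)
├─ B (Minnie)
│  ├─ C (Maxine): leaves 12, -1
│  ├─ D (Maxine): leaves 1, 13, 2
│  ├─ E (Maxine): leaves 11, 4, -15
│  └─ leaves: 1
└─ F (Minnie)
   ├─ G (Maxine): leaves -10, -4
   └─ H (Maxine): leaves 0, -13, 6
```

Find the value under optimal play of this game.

1

C (Maxine): max(12, -1) = 12
D (Maxine): max(1, 13, 2) = 13
E (Maxine): max(11, 4, -15) = 11
B (Minnie): min(12, 13, 11, 1) = 1
G (Maxine): max(-10, -4) = -4
H (Maxine): max(0, -13, 6) = 6
F (Minnie): min(-4, 6) = -4
Root (Maxine): max(1, -4) = 1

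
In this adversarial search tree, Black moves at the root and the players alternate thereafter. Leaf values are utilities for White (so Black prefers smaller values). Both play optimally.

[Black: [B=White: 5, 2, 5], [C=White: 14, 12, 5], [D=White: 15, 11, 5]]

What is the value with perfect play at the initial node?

B (White): max(5, 2, 5) = 5
C (White): max(14, 12, 5) = 14
D (White): max(15, 11, 5) = 15
Root (Black): min(5, 14, 15) = 5

5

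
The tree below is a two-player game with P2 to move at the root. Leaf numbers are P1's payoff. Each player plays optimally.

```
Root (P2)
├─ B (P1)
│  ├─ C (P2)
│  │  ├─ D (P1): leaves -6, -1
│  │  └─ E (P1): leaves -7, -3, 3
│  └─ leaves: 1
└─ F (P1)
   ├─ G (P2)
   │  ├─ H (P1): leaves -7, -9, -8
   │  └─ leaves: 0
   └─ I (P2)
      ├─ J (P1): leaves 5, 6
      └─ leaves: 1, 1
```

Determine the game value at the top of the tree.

1

D (P1): max(-6, -1) = -1
E (P1): max(-7, -3, 3) = 3
C (P2): min(-1, 3) = -1
B (P1): max(-1, 1) = 1
H (P1): max(-7, -9, -8) = -7
G (P2): min(-7, 0) = -7
J (P1): max(5, 6) = 6
I (P2): min(6, 1, 1) = 1
F (P1): max(-7, 1) = 1
Root (P2): min(1, 1) = 1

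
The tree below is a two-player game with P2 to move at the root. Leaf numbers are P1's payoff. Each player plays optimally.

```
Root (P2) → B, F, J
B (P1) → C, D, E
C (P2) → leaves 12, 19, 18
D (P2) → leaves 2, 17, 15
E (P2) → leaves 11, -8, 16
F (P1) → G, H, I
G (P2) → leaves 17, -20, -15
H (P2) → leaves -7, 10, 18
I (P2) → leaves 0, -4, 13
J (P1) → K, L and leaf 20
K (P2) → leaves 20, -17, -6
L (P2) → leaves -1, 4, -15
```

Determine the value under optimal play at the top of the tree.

C (P2): min(12, 19, 18) = 12
D (P2): min(2, 17, 15) = 2
E (P2): min(11, -8, 16) = -8
B (P1): max(12, 2, -8) = 12
G (P2): min(17, -20, -15) = -20
H (P2): min(-7, 10, 18) = -7
I (P2): min(0, -4, 13) = -4
F (P1): max(-20, -7, -4) = -4
K (P2): min(20, -17, -6) = -17
L (P2): min(-1, 4, -15) = -15
J (P1): max(-17, -15, 20) = 20
Root (P2): min(12, -4, 20) = -4

-4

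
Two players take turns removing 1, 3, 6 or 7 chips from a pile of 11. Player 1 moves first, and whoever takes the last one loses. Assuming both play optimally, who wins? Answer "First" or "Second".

First

Positions where the player to move wins (W) vs loses (L):
i:   0  1  2  3  4  5  6  7  8  9 10 11
     W  L  W  L  W  L  W  W  W  W  W  W
Position 11 is W, so the first player wins.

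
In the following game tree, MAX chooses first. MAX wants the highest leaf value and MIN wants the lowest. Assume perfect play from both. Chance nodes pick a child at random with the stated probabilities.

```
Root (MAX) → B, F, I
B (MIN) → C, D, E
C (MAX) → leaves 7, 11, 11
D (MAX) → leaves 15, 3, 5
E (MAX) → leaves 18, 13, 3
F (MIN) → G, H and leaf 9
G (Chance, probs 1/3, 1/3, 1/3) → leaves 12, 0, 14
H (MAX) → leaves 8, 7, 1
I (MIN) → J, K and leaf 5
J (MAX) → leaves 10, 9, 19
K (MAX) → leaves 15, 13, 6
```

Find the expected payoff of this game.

11

C (MAX): max(7, 11, 11) = 11
D (MAX): max(15, 3, 5) = 15
E (MAX): max(18, 13, 3) = 18
B (MIN): min(11, 15, 18) = 11
G (Chance): 1/3·12 + 1/3·0 + 1/3·14 = 8.67
H (MAX): max(8, 7, 1) = 8
F (MIN): min(8.67, 8, 9) = 8
J (MAX): max(10, 9, 19) = 19
K (MAX): max(15, 13, 6) = 15
I (MIN): min(19, 15, 5) = 5
Root (MAX): max(11, 8, 5) = 11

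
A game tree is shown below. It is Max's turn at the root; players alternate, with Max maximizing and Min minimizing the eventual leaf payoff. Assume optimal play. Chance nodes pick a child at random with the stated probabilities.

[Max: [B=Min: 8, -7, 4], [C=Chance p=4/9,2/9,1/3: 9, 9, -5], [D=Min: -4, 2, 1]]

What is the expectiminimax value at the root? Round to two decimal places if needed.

4.33

B (Min): min(8, -7, 4) = -7
C (Chance): 4/9·9 + 2/9·9 + 1/3·-5 = 4.33
D (Min): min(-4, 2, 1) = -4
Root (Max): max(-7, 4.33, -4) = 4.33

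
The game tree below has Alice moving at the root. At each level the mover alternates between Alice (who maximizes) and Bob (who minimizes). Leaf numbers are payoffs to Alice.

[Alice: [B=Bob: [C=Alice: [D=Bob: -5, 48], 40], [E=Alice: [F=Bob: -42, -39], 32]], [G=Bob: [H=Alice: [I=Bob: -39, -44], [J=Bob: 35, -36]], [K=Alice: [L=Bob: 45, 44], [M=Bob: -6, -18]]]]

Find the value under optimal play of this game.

32

D (Bob): min(-5, 48) = -5
C (Alice): max(-5, 40) = 40
F (Bob): min(-42, -39) = -42
E (Alice): max(-42, 32) = 32
B (Bob): min(40, 32) = 32
I (Bob): min(-39, -44) = -44
J (Bob): min(35, -36) = -36
H (Alice): max(-44, -36) = -36
L (Bob): min(45, 44) = 44
M (Bob): min(-6, -18) = -18
K (Alice): max(44, -18) = 44
G (Bob): min(-36, 44) = -36
Root (Alice): max(32, -36) = 32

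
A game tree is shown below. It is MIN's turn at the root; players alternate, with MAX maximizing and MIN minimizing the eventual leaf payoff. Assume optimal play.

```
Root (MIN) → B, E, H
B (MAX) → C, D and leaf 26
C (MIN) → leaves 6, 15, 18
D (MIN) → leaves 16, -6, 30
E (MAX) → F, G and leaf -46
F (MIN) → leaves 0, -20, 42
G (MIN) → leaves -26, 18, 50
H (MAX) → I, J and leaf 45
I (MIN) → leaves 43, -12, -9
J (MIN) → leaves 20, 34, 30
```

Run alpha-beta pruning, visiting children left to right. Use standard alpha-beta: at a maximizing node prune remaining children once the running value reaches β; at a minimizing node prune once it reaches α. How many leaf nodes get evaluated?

C [α=-∞,β=+∞]: v=6
D [α=6,β=+∞]: v=-6 after child 2 ≤ α → α-cutoff, skip 1
B [α=-∞,β=+∞]: v=26
F [α=-∞,β=26]: v=-20
G [α=-20,β=26]: v=-26 after child 1 ≤ α → α-cutoff, skip 2
E [α=-∞,β=26]: v=-20
I [α=-∞,β=-20]: v=-12
H [α=-∞,β=-20]: v=-12 after child 1 ≥ β → β-cutoff, skip 2
Root [α=-∞,β=+∞]: v=-20
Leaves evaluated: 14 of 21.

14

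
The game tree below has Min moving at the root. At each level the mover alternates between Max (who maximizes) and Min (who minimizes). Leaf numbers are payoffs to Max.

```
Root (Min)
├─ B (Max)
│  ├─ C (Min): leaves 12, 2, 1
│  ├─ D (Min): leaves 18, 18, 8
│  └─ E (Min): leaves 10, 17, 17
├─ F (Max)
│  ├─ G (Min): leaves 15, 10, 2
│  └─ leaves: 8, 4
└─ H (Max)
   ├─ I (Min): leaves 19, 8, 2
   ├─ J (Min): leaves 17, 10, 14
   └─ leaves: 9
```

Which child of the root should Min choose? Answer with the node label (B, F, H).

C (Min): min(12, 2, 1) = 1
D (Min): min(18, 18, 8) = 8
E (Min): min(10, 17, 17) = 10
B (Max): max(1, 8, 10) = 10
G (Min): min(15, 10, 2) = 2
F (Max): max(2, 8, 4) = 8
I (Min): min(19, 8, 2) = 2
J (Min): min(17, 10, 14) = 10
H (Max): max(2, 10, 9) = 10
Root (Min): min(10, 8, 10) = 8
Min picks the child with the lowest value: F (value 8).

F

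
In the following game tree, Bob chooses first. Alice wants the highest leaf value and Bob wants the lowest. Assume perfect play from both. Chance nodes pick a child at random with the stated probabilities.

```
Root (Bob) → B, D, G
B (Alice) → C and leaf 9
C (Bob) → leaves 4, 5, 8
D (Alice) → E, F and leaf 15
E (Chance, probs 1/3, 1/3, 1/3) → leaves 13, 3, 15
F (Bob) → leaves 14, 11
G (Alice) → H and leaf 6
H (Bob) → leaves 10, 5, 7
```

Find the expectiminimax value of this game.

6

C (Bob): min(4, 5, 8) = 4
B (Alice): max(4, 9) = 9
E (Chance): 1/3·13 + 1/3·3 + 1/3·15 = 10.33
F (Bob): min(14, 11) = 11
D (Alice): max(10.33, 11, 15) = 15
H (Bob): min(10, 5, 7) = 5
G (Alice): max(5, 6) = 6
Root (Bob): min(9, 15, 6) = 6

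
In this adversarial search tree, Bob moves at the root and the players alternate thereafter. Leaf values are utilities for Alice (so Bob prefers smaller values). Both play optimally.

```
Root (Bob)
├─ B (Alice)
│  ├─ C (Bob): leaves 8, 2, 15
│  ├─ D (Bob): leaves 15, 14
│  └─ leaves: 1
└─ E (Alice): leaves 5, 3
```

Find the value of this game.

C (Bob): min(8, 2, 15) = 2
D (Bob): min(15, 14) = 14
B (Alice): max(2, 14, 1) = 14
E (Alice): max(5, 3) = 5
Root (Bob): min(14, 5) = 5

5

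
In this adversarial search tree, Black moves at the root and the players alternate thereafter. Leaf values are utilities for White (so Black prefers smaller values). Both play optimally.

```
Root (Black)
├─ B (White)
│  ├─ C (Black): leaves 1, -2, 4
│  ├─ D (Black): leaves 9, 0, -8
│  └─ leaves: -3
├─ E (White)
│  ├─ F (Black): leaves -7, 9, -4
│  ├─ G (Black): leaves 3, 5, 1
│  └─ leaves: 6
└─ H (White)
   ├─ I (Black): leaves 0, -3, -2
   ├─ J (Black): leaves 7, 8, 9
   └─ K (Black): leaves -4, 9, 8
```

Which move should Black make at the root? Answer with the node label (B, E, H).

C (Black): min(1, -2, 4) = -2
D (Black): min(9, 0, -8) = -8
B (White): max(-2, -8, -3) = -2
F (Black): min(-7, 9, -4) = -7
G (Black): min(3, 5, 1) = 1
E (White): max(-7, 1, 6) = 6
I (Black): min(0, -3, -2) = -3
J (Black): min(7, 8, 9) = 7
K (Black): min(-4, 9, 8) = -4
H (White): max(-3, 7, -4) = 7
Root (Black): min(-2, 6, 7) = -2
Black picks the child with the lowest value: B (value -2).

B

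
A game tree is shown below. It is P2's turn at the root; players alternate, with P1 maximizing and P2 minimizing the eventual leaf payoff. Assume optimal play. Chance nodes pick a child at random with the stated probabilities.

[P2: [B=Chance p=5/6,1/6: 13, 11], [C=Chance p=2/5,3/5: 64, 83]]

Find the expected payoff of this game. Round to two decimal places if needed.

12.67

B (Chance): 5/6·13 + 1/6·11 = 12.67
C (Chance): 2/5·64 + 3/5·83 = 75.4
Root (P2): min(12.67, 75.4) = 12.67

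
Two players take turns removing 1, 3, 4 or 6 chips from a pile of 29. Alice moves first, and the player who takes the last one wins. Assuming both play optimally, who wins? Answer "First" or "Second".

First

Positions where the player to move wins (W) vs loses (L):
i:   0  1  2  3  4  5  6  7  8  9 10 11 12 13 14 15 16 17 18 19 20 21 22 23 24 25 26 27 28 29
     L  W  L  W  W  W  W  L  W  L  W  W  W  W  L  W  L  W  W  W  W  L  W  L  W  W  W  W  L  W
Position 29 is W, so the first player wins.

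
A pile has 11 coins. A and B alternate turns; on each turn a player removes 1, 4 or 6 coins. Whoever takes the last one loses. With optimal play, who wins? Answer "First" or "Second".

Positions where the player to move wins (W) vs loses (L):
i:   0  1  2  3  4  5  6  7  8  9 10 11
     W  L  W  L  W  W  L  W  L  W  W  L
Position 11 is L, so the second player wins.

Second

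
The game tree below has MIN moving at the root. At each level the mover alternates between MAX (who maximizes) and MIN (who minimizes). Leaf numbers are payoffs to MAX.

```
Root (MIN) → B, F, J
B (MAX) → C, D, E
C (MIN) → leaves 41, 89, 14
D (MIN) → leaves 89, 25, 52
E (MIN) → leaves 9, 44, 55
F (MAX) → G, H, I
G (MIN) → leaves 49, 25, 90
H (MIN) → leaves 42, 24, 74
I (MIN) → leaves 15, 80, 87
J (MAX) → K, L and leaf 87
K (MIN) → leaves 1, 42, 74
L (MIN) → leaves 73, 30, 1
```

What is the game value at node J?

K: min(1, 42, 74) = 1
L: min(73, 30, 1) = 1
J: max(1, 1, 87) = 87

87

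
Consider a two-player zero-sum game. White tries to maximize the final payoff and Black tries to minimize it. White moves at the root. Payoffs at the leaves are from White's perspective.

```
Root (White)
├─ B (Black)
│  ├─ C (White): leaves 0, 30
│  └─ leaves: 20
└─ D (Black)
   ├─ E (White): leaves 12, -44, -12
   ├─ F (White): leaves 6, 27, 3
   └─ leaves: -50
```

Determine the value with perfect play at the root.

C (White): max(0, 30) = 30
B (Black): min(30, 20) = 20
E (White): max(12, -44, -12) = 12
F (White): max(6, 27, 3) = 27
D (Black): min(12, 27, -50) = -50
Root (White): max(20, -50) = 20

20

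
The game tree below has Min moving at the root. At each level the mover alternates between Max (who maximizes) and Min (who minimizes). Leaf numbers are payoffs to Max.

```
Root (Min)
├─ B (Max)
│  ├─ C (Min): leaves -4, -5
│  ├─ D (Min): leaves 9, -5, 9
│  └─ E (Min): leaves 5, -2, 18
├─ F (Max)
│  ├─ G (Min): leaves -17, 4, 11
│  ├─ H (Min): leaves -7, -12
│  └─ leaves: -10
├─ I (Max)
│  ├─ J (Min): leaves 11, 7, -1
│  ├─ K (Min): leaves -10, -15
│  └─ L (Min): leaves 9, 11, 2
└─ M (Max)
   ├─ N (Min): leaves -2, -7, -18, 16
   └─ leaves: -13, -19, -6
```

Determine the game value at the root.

-10

C (Min): min(-4, -5) = -5
D (Min): min(9, -5, 9) = -5
E (Min): min(5, -2, 18) = -2
B (Max): max(-5, -5, -2) = -2
G (Min): min(-17, 4, 11) = -17
H (Min): min(-7, -12) = -12
F (Max): max(-17, -12, -10) = -10
J (Min): min(11, 7, -1) = -1
K (Min): min(-10, -15) = -15
L (Min): min(9, 11, 2) = 2
I (Max): max(-1, -15, 2) = 2
N (Min): min(-2, -7, -18, 16) = -18
M (Max): max(-18, -13, -19, -6) = -6
Root (Min): min(-2, -10, 2, -6) = -10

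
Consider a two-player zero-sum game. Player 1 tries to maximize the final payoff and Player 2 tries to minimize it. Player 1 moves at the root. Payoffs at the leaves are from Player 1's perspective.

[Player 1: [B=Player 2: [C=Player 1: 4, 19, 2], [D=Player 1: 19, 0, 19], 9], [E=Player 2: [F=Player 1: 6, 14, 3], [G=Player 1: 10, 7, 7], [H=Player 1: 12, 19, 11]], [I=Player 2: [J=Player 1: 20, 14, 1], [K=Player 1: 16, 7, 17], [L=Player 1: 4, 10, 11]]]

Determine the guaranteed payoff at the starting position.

11

C (Player 1): max(4, 19, 2) = 19
D (Player 1): max(19, 0, 19) = 19
B (Player 2): min(19, 19, 9) = 9
F (Player 1): max(6, 14, 3) = 14
G (Player 1): max(10, 7, 7) = 10
H (Player 1): max(12, 19, 11) = 19
E (Player 2): min(14, 10, 19) = 10
J (Player 1): max(20, 14, 1) = 20
K (Player 1): max(16, 7, 17) = 17
L (Player 1): max(4, 10, 11) = 11
I (Player 2): min(20, 17, 11) = 11
Root (Player 1): max(9, 10, 11) = 11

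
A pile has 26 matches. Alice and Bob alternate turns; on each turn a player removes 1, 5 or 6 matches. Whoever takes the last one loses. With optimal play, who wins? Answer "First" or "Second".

Positions where the player to move wins (W) vs loses (L):
i:   0  1  2  3  4  5  6  7  8  9 10 11 12 13 14 15 16 17 18 19 20 21 22 23 24 25 26
     W  L  W  L  W  L  W  W  W  W  W  W  L  W  L  W  L  W  W  W  W  W  W  L  W  L  W
Position 26 is W, so the first player wins.

First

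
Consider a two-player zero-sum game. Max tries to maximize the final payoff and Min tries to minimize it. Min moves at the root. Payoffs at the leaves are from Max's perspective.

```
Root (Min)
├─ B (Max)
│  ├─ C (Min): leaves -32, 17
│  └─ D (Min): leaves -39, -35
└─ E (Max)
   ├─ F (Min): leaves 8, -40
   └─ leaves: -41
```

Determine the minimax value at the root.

C (Min): min(-32, 17) = -32
D (Min): min(-39, -35) = -39
B (Max): max(-32, -39) = -32
F (Min): min(8, -40) = -40
E (Max): max(-40, -41) = -40
Root (Min): min(-32, -40) = -40

-40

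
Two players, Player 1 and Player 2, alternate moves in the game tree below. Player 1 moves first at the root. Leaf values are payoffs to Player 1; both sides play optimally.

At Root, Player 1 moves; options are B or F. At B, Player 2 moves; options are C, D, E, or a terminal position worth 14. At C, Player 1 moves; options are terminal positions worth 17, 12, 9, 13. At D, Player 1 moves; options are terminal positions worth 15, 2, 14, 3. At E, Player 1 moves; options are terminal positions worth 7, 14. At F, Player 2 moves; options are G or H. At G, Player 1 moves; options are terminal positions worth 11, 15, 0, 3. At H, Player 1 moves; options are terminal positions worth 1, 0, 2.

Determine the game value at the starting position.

14

C (Player 1): max(17, 12, 9, 13) = 17
D (Player 1): max(15, 2, 14, 3) = 15
E (Player 1): max(7, 14) = 14
B (Player 2): min(17, 15, 14, 14) = 14
G (Player 1): max(11, 15, 0, 3) = 15
H (Player 1): max(1, 0, 2) = 2
F (Player 2): min(15, 2) = 2
Root (Player 1): max(14, 2) = 14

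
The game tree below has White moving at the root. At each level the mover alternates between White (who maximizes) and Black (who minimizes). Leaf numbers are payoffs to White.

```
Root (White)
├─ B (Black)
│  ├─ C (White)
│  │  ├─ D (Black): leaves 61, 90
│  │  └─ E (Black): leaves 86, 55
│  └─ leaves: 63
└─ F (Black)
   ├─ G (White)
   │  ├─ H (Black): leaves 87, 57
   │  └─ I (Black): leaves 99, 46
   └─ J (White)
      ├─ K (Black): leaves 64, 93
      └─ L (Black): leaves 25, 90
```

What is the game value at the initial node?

D (Black): min(61, 90) = 61
E (Black): min(86, 55) = 55
C (White): max(61, 55) = 61
B (Black): min(61, 63) = 61
H (Black): min(87, 57) = 57
I (Black): min(99, 46) = 46
G (White): max(57, 46) = 57
K (Black): min(64, 93) = 64
L (Black): min(25, 90) = 25
J (White): max(64, 25) = 64
F (Black): min(57, 64) = 57
Root (White): max(61, 57) = 61

61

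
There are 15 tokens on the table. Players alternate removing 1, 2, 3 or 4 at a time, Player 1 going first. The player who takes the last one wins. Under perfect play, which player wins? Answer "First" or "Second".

Compute winning (W) and losing (L) positions by backward induction:
i:   0  1  2  3  4  5  6  7  8  9 10 11 12 13 14 15
     L  W  W  W  W  L  W  W  W  W  L  W  W  W  W  L
Position 15 is L, so the second player wins.

Second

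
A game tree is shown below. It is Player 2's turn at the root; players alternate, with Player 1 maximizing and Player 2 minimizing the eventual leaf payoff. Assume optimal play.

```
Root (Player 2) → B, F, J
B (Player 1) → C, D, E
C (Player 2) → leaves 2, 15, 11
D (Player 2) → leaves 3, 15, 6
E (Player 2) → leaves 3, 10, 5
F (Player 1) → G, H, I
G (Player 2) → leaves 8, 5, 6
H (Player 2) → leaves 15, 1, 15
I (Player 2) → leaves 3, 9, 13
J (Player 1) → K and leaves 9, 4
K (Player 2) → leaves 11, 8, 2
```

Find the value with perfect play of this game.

C (Player 2): min(2, 15, 11) = 2
D (Player 2): min(3, 15, 6) = 3
E (Player 2): min(3, 10, 5) = 3
B (Player 1): max(2, 3, 3) = 3
G (Player 2): min(8, 5, 6) = 5
H (Player 2): min(15, 1, 15) = 1
I (Player 2): min(3, 9, 13) = 3
F (Player 1): max(5, 1, 3) = 5
K (Player 2): min(11, 8, 2) = 2
J (Player 1): max(2, 9, 4) = 9
Root (Player 2): min(3, 5, 9) = 3

3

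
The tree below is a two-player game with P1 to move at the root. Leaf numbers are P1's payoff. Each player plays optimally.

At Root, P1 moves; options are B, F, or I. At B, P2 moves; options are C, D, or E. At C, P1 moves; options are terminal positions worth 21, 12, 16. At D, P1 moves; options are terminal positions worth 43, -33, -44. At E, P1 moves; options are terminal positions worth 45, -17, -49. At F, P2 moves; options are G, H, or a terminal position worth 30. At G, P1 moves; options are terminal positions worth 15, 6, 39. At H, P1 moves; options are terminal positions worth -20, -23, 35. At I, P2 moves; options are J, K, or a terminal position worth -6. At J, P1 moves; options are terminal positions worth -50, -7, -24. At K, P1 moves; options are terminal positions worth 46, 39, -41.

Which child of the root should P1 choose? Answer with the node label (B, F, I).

F

C (P1): max(21, 12, 16) = 21
D (P1): max(43, -33, -44) = 43
E (P1): max(45, -17, -49) = 45
B (P2): min(21, 43, 45) = 21
G (P1): max(15, 6, 39) = 39
H (P1): max(-20, -23, 35) = 35
F (P2): min(39, 35, 30) = 30
J (P1): max(-50, -7, -24) = -7
K (P1): max(46, 39, -41) = 46
I (P2): min(-7, 46, -6) = -7
Root (P1): max(21, 30, -7) = 30
P1 picks the child with the highest value: F (value 30).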